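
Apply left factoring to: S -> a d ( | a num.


Common prefix: 'a'
Factored: S -> a S', S' -> d ( | num


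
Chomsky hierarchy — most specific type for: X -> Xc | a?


Left-linear: every RHS is a terminal or one nonterminal followed by a terminal
Classification: Type 3 (Regular)


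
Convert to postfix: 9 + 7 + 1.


Left to right (same or higher precedence on left)
Postfix: 9 7 + 1 +


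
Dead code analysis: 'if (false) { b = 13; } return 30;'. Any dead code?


condition is constant false, so the whole block is unreachable
Dead: 'if (false) { b = 13; }'


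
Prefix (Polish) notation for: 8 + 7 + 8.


left-to-right (same/higher precedence on left): tree is (+ (+ 8 7) 8)
Prefix: + + 8 7 8


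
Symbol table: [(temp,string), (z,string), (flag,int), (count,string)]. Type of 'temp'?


Lookup 'temp' → type string


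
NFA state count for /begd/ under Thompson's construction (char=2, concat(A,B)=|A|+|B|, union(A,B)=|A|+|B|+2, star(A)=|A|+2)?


Syntax tree has 4 char leaf(s), 0 union(s), 0 star(s)
chars contribute 4×2 = 8; each union adds +2; each star adds +2
Total: 8 + 0 + 0 = 8 states


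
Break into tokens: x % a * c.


Scan left to right, longest-match per lexeme
Tokens: ID(x), OP(%), ID(a), OP(*), ID(c)


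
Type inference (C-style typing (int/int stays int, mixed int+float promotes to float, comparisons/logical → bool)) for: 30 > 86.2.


Operand types: int > float
Rule: comparison yields bool
Result type: bool


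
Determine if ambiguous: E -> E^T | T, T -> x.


precedence layered via separate nonterminal T: deterministic
Unambiguous


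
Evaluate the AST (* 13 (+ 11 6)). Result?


Evaluate inner: (+ 11 6) = 17
Evaluate root: (* 13 17) = 221
Result: 221


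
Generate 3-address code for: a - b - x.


Break into single-operator statements:
t1 = a - b
t2 = t1 - x


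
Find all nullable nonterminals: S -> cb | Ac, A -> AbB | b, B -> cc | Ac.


A nonterminal is nullable iff some alternative derives ε (directly, or every symbol in it is nullable)
Nullable: {}


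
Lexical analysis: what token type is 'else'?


Pattern: reserved word
Type: KEYWORD


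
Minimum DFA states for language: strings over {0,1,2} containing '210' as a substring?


KMP-style automaton: 3 progress states + 1 absorbing accept = 4
Minimal DFA: 4 states


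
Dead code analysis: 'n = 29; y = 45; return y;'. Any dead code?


n is assigned but never read
Dead: 'n = 29'


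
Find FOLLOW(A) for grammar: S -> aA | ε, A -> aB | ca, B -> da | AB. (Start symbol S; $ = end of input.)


$ ∈ FOLLOW(S). For each A -> αBβ: add FIRST(β)\{ε} to FOLLOW(B); if β nullable, add FOLLOW(A).
FOLLOW(A) = {$, a, c, d}


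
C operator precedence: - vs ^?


'-' is additive (level 9); '^' is bitwise XOR (level 4)
Higher level binds tighter
'-' has higher precedence than '^'


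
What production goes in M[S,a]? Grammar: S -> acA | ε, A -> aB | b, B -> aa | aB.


For [S, a]: 'a' ∈ FIRST(acA)
Entry: S -> acA


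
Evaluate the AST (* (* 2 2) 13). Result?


Evaluate inner: (* 2 2) = 4
Evaluate root: (* 4 13) = 52
Result: 52


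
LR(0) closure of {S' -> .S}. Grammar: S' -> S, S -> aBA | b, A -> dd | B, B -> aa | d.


Start: S' -> .S
For each item with dot before a nonterminal B, add B -> .γ for every B-production
Closure: [S' -> .S, S -> .aBA, S -> .b]


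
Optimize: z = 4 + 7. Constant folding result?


4 + 7 = 11 at compile time
Optimized: z = 11


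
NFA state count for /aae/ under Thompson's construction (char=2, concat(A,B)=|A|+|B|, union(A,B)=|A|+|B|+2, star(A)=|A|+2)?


Syntax tree has 3 char leaf(s), 0 union(s), 0 star(s)
chars contribute 3×2 = 6; each union adds +2; each star adds +2
Total: 6 + 0 + 0 = 6 states


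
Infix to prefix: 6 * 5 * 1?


left-to-right (same/higher precedence on left): tree is (* (* 6 5) 1)
Prefix: * * 6 5 1


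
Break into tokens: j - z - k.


Scan left to right, longest-match per lexeme
Tokens: ID(j), OP(-), ID(z), OP(-), ID(k)


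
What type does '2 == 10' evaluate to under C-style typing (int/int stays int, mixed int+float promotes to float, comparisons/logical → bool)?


Operand types: int == int
Rule: comparison yields bool
Result type: bool


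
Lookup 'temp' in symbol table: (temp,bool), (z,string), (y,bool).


Lookup 'temp' → type bool


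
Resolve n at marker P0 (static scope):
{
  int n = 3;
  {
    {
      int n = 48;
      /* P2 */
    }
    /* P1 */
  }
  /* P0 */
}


n declared in the same block as P0
n = 3


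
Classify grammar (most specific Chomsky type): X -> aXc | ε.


Single nonterminal LHS, but a^n c^n is not regular
Classification: Type 2 (Context-Free)


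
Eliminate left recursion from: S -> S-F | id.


Left-recursive alternatives: S-F; non-recursive: id
Introduce S': S -> idS', S' -> -FS' | ε


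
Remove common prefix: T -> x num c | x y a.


Common prefix: 'x'
Factored: T -> x T', T' -> num c | y a


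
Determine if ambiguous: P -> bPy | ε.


balanced b^n…y^n: each string has a unique parse
Unambiguous


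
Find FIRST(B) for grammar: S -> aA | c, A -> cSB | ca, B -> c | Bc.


Per alternative of B: FIRST(c) = {c}; FIRST(Bc) = {c}
FIRST(B) = {c}


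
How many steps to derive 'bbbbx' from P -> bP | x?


Derivation: P => bP => bbP => bbbP => bbbbP => bbbbx
Steps: 5


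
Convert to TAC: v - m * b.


Break into single-operator statements:
t1 = m * b
t2 = v - t1


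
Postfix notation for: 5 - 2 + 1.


Left to right (same or higher precedence on left)
Postfix: 5 2 - 1 +


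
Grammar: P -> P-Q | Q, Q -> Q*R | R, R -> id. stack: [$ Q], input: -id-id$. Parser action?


lookahead ∉ {*} so Q won't extend; reduce P -> Q
Action: reduce (P -> Q)


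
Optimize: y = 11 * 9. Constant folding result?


11 * 9 = 99 at compile time
Optimized: y = 99


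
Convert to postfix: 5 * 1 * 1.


Left to right (same or higher precedence on left)
Postfix: 5 1 * 1 *


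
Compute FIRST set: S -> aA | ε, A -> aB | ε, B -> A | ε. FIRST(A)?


Per alternative of A: FIRST(aB) = {a}; FIRST(ε) = {ε}
FIRST(A) = {a, ε}


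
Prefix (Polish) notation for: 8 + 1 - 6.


left-to-right (same/higher precedence on left): tree is (- (+ 8 1) 6)
Prefix: - + 8 1 6


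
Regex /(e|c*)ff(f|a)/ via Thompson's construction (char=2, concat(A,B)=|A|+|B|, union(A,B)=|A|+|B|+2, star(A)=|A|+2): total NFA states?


Syntax tree has 6 char leaf(s), 2 union(s), 1 star(s)
chars contribute 6×2 = 12; each union adds +2; each star adds +2
Total: 12 + 4 + 2 = 18 states


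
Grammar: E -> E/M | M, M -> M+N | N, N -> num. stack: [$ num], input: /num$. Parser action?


'num' on top is the handle for N -> num
Action: reduce (N -> num)


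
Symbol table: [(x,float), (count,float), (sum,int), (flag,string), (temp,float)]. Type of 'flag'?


Lookup 'flag' → type string


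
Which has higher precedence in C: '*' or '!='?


'*' is multiplicative (level 10); '!=' is equality (level 6)
Higher level binds tighter
'*' has higher precedence than '!='


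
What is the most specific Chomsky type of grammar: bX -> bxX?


LHS has context (more than one symbol) and |LHS| ≤ |RHS|
Classification: Type 1 (Context-Sensitive)


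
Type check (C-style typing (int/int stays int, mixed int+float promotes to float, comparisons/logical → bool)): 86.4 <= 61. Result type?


Operand types: float <= int
Rule: comparison yields bool
Result type: bool


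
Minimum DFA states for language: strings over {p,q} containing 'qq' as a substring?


KMP-style automaton: 2 progress states + 1 absorbing accept = 3
Minimal DFA: 3 states


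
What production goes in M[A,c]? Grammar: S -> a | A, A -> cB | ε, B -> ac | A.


For [A, c]: 'c' ∈ FIRST(cB)
Entry: A -> cB


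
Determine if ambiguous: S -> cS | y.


right-linear, alternatives start with distinct terminals 'c' vs 'y': unique leftmost derivation
Unambiguous


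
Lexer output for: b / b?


Scan left to right, longest-match per lexeme
Tokens: ID(b), OP(/), ID(b)


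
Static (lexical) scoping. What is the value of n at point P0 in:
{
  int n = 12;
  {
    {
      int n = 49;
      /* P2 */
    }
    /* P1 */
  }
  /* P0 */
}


n declared in the same block as P0
n = 12


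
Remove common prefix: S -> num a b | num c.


Common prefix: 'num'
Factored: S -> num S', S' -> a b | c


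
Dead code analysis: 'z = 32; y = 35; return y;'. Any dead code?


z is assigned but never read
Dead: 'z = 32'


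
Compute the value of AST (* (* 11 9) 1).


Evaluate inner: (* 11 9) = 99
Evaluate root: (* 99 1) = 99
Result: 99


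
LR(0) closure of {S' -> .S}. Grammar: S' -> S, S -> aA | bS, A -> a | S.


Start: S' -> .S
For each item with dot before a nonterminal B, add B -> .γ for every B-production
Closure: [S' -> .S, S -> .aA, S -> .bS]


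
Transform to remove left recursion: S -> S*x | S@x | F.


Left-recursive alternatives: S*x, S@x; non-recursive: F
Introduce S': S -> FS', S' -> *xS' | @xS' | ε


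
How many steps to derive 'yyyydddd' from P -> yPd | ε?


Derivation: P => yPd => yyPdd => yyyPddd => yyyyPdddd => yyyydddd
Steps: 5


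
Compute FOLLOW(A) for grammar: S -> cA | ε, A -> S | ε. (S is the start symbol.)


$ ∈ FOLLOW(S). For each A -> αBβ: add FIRST(β)\{ε} to FOLLOW(B); if β nullable, add FOLLOW(A).
FOLLOW(A) = {$}


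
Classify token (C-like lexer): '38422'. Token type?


Pattern: digits only
Type: INTEGER_LITERAL


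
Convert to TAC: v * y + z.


Break into single-operator statements:
t1 = v * y
t2 = t1 + z


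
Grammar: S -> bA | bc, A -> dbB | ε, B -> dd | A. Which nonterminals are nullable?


A nonterminal is nullable iff some alternative derives ε (directly, or every symbol in it is nullable)
Nullable: {A, B}


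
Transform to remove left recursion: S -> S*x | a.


Left-recursive alternatives: S*x; non-recursive: a
Introduce S': S -> aS', S' -> *xS' | ε


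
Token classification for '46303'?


Pattern: digits only
Type: INTEGER_LITERAL


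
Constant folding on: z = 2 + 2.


2 + 2 = 4 at compile time
Optimized: z = 4


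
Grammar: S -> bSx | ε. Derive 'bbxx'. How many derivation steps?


Derivation: S => bSx => bbSxx => bbxx
Steps: 3


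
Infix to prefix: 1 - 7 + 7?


left-to-right (same/higher precedence on left): tree is (+ (- 1 7) 7)
Prefix: + - 1 7 7


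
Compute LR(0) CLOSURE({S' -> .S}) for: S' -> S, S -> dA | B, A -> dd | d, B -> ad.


Start: S' -> .S
For each item with dot before a nonterminal B, add B -> .γ for every B-production
Closure: [S' -> .S, S -> .dA, S -> .B, B -> .ad]


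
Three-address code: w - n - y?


Break into single-operator statements:
t1 = w - n
t2 = t1 - y


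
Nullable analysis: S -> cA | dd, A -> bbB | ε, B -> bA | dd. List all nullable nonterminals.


A nonterminal is nullable iff some alternative derives ε (directly, or every symbol in it is nullable)
Nullable: {A}


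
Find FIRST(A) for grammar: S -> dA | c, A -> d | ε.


Per alternative of A: FIRST(d) = {d}; FIRST(ε) = {ε}
FIRST(A) = {d, ε}


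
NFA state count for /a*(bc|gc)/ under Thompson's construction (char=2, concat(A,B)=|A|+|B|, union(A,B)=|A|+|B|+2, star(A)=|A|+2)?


Syntax tree has 5 char leaf(s), 1 union(s), 1 star(s)
chars contribute 5×2 = 10; each union adds +2; each star adds +2
Total: 10 + 2 + 2 = 14 states


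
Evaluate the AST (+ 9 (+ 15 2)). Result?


Evaluate inner: (+ 15 2) = 17
Evaluate root: (+ 9 17) = 26
Result: 26


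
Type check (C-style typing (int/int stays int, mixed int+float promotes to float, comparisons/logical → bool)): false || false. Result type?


Operand types: bool || bool
Rule: logical operators take bool operands and yield bool
Result type: bool


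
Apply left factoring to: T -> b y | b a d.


Common prefix: 'b'
Factored: T -> b T', T' -> y | a d


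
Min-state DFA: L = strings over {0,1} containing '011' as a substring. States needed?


KMP-style automaton: 3 progress states + 1 absorbing accept = 4
Minimal DFA: 4 states


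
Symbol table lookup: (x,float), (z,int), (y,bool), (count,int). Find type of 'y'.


Lookup 'y' → type bool


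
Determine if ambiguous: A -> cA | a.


right-linear, alternatives start with distinct terminals 'c' vs 'a': unique leftmost derivation
Unambiguous


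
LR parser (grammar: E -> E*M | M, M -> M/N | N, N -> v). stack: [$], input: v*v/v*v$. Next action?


no handle on stack; shift 'v'
Action: shift


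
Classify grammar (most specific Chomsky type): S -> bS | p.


Right-linear: every RHS is a terminal or a terminal followed by one nonterminal
Classification: Type 3 (Regular)


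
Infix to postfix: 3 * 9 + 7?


Left to right (same or higher precedence on left)
Postfix: 3 9 * 7 +


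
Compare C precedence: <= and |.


'<=' is relational (level 7); '|' is bitwise OR (level 3)
Higher level binds tighter
'<=' has higher precedence than '|'


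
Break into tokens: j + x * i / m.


Scan left to right, longest-match per lexeme
Tokens: ID(j), OP(+), ID(x), OP(*), ID(i), OP(/), ID(m)


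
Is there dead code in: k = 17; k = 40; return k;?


first assignment to k is overwritten before any read
Dead: 'k = 17'


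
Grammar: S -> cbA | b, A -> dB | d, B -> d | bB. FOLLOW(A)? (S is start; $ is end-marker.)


$ ∈ FOLLOW(S). For each A -> αBβ: add FIRST(β)\{ε} to FOLLOW(B); if β nullable, add FOLLOW(A).
FOLLOW(A) = {$}


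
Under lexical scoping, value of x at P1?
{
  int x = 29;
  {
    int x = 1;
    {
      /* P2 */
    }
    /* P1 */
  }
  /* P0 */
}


x declared in the same block as P1
x = 1


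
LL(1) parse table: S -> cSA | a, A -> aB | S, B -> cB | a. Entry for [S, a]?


For [S, a]: 'a' ∈ FIRST(a)
Entry: S -> a


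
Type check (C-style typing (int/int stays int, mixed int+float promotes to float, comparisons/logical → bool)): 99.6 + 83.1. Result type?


Operand types: float + float
Rule: mixed int/float promotes to float; int/int stays int
Result type: float


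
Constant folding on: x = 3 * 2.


3 * 2 = 6 at compile time
Optimized: x = 6


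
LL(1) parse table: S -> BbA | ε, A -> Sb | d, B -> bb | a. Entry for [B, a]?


For [B, a]: 'a' ∈ FIRST(a)
Entry: B -> a


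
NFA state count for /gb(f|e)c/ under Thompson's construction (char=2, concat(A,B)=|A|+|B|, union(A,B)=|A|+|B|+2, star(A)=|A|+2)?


Syntax tree has 5 char leaf(s), 1 union(s), 0 star(s)
chars contribute 5×2 = 10; each union adds +2; each star adds +2
Total: 10 + 2 + 0 = 12 states


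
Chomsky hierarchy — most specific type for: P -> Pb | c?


Left-linear: every RHS is a terminal or one nonterminal followed by a terminal
Classification: Type 3 (Regular)


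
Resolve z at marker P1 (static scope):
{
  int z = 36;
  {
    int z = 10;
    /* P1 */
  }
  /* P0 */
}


z declared in the same block as P1
z = 10


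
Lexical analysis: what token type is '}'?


Pattern: delimiter/punctuation
Type: PUNCTUATION


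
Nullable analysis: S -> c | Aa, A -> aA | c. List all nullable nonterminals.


A nonterminal is nullable iff some alternative derives ε (directly, or every symbol in it is nullable)
Nullable: {}


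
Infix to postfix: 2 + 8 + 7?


Left to right (same or higher precedence on left)
Postfix: 2 8 + 7 +


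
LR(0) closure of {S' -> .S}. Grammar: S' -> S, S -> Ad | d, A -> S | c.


Start: S' -> .S
For each item with dot before a nonterminal B, add B -> .γ for every B-production
Closure: [S' -> .S, S -> .Ad, S -> .d, A -> .S, A -> .c]


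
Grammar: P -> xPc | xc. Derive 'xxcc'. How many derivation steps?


Derivation: P => xPc => xxcc
Steps: 2


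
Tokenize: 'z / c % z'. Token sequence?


Scan left to right, longest-match per lexeme
Tokens: ID(z), OP(/), ID(c), OP(%), ID(z)


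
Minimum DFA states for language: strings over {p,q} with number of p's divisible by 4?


Track (count of p) mod 4: states 0..3, accept at 0
Minimal DFA: 4 states


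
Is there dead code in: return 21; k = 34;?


statement follows a return and is unreachable
Dead: 'k = 34'


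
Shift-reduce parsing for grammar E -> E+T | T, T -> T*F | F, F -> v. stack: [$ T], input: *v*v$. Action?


shift '*' to continue T -> T*F
Action: shift


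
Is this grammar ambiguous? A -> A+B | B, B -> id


precedence layered via separate nonterminal B: deterministic
Unambiguous


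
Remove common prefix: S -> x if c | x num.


Common prefix: 'x'
Factored: S -> x S', S' -> if c | num


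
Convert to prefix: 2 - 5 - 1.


left-to-right (same/higher precedence on left): tree is (- (- 2 5) 1)
Prefix: - - 2 5 1


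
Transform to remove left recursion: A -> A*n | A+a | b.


Left-recursive alternatives: A*n, A+a; non-recursive: b
Introduce A': A -> bA', A' -> *nA' | +aA' | ε


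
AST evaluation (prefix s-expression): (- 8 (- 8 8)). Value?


Evaluate inner: (- 8 8) = 0
Evaluate root: (- 8 0) = 8
Result: 8


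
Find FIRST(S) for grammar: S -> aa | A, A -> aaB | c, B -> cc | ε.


Per alternative of S: FIRST(aa) = {a}; FIRST(A) = {a, c}
FIRST(S) = {a, c}


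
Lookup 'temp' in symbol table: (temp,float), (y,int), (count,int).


Lookup 'temp' → type float


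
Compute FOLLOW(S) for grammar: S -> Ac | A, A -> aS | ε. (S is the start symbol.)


$ ∈ FOLLOW(S). For each A -> αBβ: add FIRST(β)\{ε} to FOLLOW(B); if β nullable, add FOLLOW(A).
FOLLOW(S) = {$, c}


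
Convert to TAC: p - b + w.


Break into single-operator statements:
t1 = p - b
t2 = t1 + w


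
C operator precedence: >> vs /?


'/' is multiplicative (level 10); '>>' is shift (level 8)
Higher level binds tighter
'/' has higher precedence than '>>'


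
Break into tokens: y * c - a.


Scan left to right, longest-match per lexeme
Tokens: ID(y), OP(*), ID(c), OP(-), ID(a)


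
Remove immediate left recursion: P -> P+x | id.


Left-recursive alternatives: P+x; non-recursive: id
Introduce P': P -> idP', P' -> +xP' | ε


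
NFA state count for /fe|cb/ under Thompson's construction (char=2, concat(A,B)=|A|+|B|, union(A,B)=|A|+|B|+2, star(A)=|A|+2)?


Syntax tree has 4 char leaf(s), 1 union(s), 0 star(s)
chars contribute 4×2 = 8; each union adds +2; each star adds +2
Total: 8 + 2 + 0 = 10 states


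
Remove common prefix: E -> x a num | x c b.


Common prefix: 'x'
Factored: E -> x E', E' -> a num | c b


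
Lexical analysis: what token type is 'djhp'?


Pattern: letter/underscore followed by alphanumerics, not a keyword
Type: IDENTIFIER


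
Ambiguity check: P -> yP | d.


right-linear, alternatives start with distinct terminals 'y' vs 'd': unique leftmost derivation
Unambiguous


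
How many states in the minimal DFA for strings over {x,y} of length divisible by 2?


Track length mod 2: states 0..1, accept at 0
Minimal DFA: 2 states


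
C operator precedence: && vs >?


'>' is relational (level 7); '&&' is logical AND (level 2)
Higher level binds tighter
'>' has higher precedence than '&&'


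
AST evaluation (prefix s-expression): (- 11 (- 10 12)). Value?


Evaluate inner: (- 10 12) = -2
Evaluate root: (- 11 -2) = 13
Result: 13


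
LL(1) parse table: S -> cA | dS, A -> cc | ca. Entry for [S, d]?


For [S, d]: 'd' ∈ FIRST(dS)
Entry: S -> dS


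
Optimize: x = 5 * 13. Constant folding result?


5 * 13 = 65 at compile time
Optimized: x = 65


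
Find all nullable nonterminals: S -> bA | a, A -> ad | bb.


A nonterminal is nullable iff some alternative derives ε (directly, or every symbol in it is nullable)
Nullable: {}


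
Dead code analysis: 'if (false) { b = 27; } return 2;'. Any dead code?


condition is constant false, so the whole block is unreachable
Dead: 'if (false) { b = 27; }'


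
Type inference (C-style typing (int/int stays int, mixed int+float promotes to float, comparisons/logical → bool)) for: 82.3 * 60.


Operand types: float * int
Rule: mixed int/float promotes to float; int/int stays int
Result type: float


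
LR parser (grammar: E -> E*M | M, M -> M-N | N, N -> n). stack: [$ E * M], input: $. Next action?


handle 'E*M' on top; lookahead ∈ FOLLOW(E) = {*, $}
Action: reduce (E -> E*M)


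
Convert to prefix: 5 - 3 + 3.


left-to-right (same/higher precedence on left): tree is (+ (- 5 3) 3)
Prefix: + - 5 3 3


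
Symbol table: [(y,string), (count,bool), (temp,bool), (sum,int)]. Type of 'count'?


Lookup 'count' → type bool


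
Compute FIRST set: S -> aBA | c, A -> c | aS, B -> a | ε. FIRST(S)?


Per alternative of S: FIRST(aBA) = {a}; FIRST(c) = {c}
FIRST(S) = {a, c}


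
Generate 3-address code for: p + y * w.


Break into single-operator statements:
t1 = y * w
t2 = p + t1


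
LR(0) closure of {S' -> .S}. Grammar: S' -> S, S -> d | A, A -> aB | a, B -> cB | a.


Start: S' -> .S
For each item with dot before a nonterminal B, add B -> .γ for every B-production
Closure: [S' -> .S, S -> .d, S -> .A, A -> .aB, A -> .a]


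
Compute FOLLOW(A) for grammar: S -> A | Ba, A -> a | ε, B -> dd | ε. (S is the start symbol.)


$ ∈ FOLLOW(S). For each A -> αBβ: add FIRST(β)\{ε} to FOLLOW(B); if β nullable, add FOLLOW(A).
FOLLOW(A) = {$}


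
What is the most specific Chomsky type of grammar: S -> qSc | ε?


Single nonterminal LHS, but q^n c^n is not regular
Classification: Type 2 (Context-Free)


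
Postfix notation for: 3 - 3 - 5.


Left to right (same or higher precedence on left)
Postfix: 3 3 - 5 -


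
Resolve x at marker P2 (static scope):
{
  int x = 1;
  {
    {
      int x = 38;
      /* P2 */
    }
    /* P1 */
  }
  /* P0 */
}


x declared in the same block as P2
x = 38


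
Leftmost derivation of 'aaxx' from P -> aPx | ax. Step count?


Derivation: P => aPx => aaxx
Steps: 2


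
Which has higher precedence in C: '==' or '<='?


'<=' is relational (level 7); '==' is equality (level 6)
Higher level binds tighter
'<=' has higher precedence than '=='


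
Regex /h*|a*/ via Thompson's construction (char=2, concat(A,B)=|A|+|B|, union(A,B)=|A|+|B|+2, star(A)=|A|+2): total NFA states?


Syntax tree has 2 char leaf(s), 1 union(s), 2 star(s)
chars contribute 2×2 = 4; each union adds +2; each star adds +2
Total: 4 + 2 + 4 = 10 states


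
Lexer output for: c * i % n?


Scan left to right, longest-match per lexeme
Tokens: ID(c), OP(*), ID(i), OP(%), ID(n)


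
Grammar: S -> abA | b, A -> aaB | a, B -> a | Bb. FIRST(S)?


Per alternative of S: FIRST(abA) = {a}; FIRST(b) = {b}
FIRST(S) = {a, b}


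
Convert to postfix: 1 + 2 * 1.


* has higher precedence, evaluate 2*1 first
Postfix: 1 2 1 * +


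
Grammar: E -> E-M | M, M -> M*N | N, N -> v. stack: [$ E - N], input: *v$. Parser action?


'N' (not preceded by M*) is the handle for M -> N
Action: reduce (M -> N)


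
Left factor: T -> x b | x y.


Common prefix: 'x'
Factored: T -> x T', T' -> b | y


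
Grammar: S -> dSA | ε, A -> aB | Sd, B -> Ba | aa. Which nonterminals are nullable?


A nonterminal is nullable iff some alternative derives ε (directly, or every symbol in it is nullable)
Nullable: {S}


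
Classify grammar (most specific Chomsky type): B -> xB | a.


Right-linear: every RHS is a terminal or a terminal followed by one nonterminal
Classification: Type 3 (Regular)


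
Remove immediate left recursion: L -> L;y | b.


Left-recursive alternatives: L;y; non-recursive: b
Introduce L': L -> bL', L' -> ;yL' | ε


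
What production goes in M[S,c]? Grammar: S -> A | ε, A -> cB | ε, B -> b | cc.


For [S, c]: 'c' ∈ FIRST(A)
Entry: S -> A


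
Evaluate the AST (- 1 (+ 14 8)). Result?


Evaluate inner: (+ 14 8) = 22
Evaluate root: (- 1 22) = -21
Result: -21


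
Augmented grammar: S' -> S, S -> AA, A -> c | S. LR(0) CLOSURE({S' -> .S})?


Start: S' -> .S
For each item with dot before a nonterminal B, add B -> .γ for every B-production
Closure: [S' -> .S, S -> .AA, A -> .c, A -> .S]


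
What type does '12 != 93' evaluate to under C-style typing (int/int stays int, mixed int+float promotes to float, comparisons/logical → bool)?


Operand types: int != int
Rule: comparison yields bool
Result type: bool


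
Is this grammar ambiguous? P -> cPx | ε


balanced c^n…x^n: each string has a unique parse
Unambiguous


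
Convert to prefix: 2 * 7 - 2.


left-to-right (same/higher precedence on left): tree is (- (* 2 7) 2)
Prefix: - * 2 7 2


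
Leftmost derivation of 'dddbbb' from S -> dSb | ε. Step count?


Derivation: S => dSb => ddSbb => dddSbbb => dddbbb
Steps: 4


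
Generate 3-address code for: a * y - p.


Break into single-operator statements:
t1 = a * y
t2 = t1 - p


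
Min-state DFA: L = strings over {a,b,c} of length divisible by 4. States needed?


Track length mod 4: states 0..3, accept at 0
Minimal DFA: 4 states


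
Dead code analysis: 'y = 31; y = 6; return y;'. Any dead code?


first assignment to y is overwritten before any read
Dead: 'y = 31'


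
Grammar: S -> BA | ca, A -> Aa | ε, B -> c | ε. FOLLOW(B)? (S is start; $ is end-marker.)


$ ∈ FOLLOW(S). For each A -> αBβ: add FIRST(β)\{ε} to FOLLOW(B); if β nullable, add FOLLOW(A).
FOLLOW(B) = {$, a}


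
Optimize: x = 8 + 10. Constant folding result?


8 + 10 = 18 at compile time
Optimized: x = 18


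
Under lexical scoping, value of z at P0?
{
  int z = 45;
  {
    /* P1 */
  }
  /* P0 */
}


z declared in the same block as P0
z = 45


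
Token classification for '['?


Pattern: delimiter/punctuation
Type: PUNCTUATION


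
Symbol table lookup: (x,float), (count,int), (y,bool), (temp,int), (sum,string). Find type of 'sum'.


Lookup 'sum' → type string


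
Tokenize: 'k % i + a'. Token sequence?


Scan left to right, longest-match per lexeme
Tokens: ID(k), OP(%), ID(i), OP(+), ID(a)


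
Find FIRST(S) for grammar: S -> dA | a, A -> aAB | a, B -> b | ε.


Per alternative of S: FIRST(dA) = {d}; FIRST(a) = {a}
FIRST(S) = {a, d}


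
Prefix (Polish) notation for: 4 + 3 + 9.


left-to-right (same/higher precedence on left): tree is (+ (+ 4 3) 9)
Prefix: + + 4 3 9


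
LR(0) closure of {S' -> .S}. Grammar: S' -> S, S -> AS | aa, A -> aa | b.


Start: S' -> .S
For each item with dot before a nonterminal B, add B -> .γ for every B-production
Closure: [S' -> .S, S -> .AS, S -> .aa, A -> .aa, A -> .b]


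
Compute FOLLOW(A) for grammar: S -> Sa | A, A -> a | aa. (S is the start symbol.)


$ ∈ FOLLOW(S). For each A -> αBβ: add FIRST(β)\{ε} to FOLLOW(B); if β nullable, add FOLLOW(A).
FOLLOW(A) = {$, a}


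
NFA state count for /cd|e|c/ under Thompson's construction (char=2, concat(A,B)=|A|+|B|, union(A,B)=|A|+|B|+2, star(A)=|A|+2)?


Syntax tree has 4 char leaf(s), 2 union(s), 0 star(s)
chars contribute 4×2 = 8; each union adds +2; each star adds +2
Total: 8 + 4 + 0 = 12 states


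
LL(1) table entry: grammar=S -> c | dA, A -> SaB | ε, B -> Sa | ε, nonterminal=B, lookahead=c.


For [B, c]: 'c' ∈ FIRST(Sa)
Entry: B -> Sa


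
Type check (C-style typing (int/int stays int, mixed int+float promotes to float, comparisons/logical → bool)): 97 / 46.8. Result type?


Operand types: int / float
Rule: mixed int/float promotes to float; int/int stays int
Result type: float


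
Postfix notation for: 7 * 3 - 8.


Left to right (same or higher precedence on left)
Postfix: 7 3 * 8 -


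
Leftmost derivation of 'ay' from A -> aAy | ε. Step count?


Derivation: A => aAy => ay
Steps: 2


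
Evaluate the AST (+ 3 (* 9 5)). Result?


Evaluate inner: (* 9 5) = 45
Evaluate root: (+ 3 45) = 48
Result: 48


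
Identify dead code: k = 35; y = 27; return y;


k is assigned but never read
Dead: 'k = 35'


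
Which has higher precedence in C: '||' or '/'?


'/' is multiplicative (level 10); '||' is logical OR (level 1)
Higher level binds tighter
'/' has higher precedence than '||'


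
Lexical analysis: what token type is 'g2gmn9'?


Pattern: letter/underscore followed by alphanumerics, not a keyword
Type: IDENTIFIER


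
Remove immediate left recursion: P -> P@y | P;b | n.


Left-recursive alternatives: P@y, P;b; non-recursive: n
Introduce P': P -> nP', P' -> @yP' | ;bP' | ε


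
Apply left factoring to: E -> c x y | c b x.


Common prefix: 'c'
Factored: E -> c E', E' -> x y | b x


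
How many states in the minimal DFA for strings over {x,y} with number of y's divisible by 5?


Track (count of y) mod 5: states 0..4, accept at 0
Minimal DFA: 5 states


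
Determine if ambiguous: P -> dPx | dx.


balanced d^n…x^n: each string has a unique parse
Unambiguous


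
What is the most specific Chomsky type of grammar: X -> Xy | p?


Left-linear: every RHS is a terminal or one nonterminal followed by a terminal
Classification: Type 3 (Regular)


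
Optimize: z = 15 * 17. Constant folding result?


15 * 17 = 255 at compile time
Optimized: z = 255


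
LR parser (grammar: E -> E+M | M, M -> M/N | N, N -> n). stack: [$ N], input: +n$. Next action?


'N' (not preceded by M/) is the handle for M -> N
Action: reduce (M -> N)


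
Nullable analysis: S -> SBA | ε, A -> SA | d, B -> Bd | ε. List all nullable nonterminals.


A nonterminal is nullable iff some alternative derives ε (directly, or every symbol in it is nullable)
Nullable: {B, S}


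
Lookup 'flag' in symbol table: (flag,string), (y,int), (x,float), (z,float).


Lookup 'flag' → type string


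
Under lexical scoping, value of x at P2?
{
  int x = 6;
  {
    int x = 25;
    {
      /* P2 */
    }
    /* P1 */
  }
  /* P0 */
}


P2's block does not declare x; resolves to the enclosing declaration at depth 1
x = 25


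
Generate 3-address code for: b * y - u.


Break into single-operator statements:
t1 = b * y
t2 = t1 - u


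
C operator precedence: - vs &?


'-' is additive (level 9); '&' is bitwise AND (level 5)
Higher level binds tighter
'-' has higher precedence than '&'


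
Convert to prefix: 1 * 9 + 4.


left-to-right (same/higher precedence on left): tree is (+ (* 1 9) 4)
Prefix: + * 1 9 4


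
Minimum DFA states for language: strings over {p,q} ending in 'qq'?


Track the longest suffix of input matching a prefix of 'qq': 3 classes (prefixes of length 0..2)
Minimal DFA: 3 states


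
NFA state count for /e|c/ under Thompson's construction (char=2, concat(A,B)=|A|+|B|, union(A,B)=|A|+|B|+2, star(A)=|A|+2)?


Syntax tree has 2 char leaf(s), 1 union(s), 0 star(s)
chars contribute 2×2 = 4; each union adds +2; each star adds +2
Total: 4 + 2 + 0 = 6 states


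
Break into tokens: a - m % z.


Scan left to right, longest-match per lexeme
Tokens: ID(a), OP(-), ID(m), OP(%), ID(z)


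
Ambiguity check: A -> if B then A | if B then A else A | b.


dangling else: 'if B then if B then b else b' parses two ways
Ambiguous


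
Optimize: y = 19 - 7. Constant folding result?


19 - 7 = 12 at compile time
Optimized: y = 12


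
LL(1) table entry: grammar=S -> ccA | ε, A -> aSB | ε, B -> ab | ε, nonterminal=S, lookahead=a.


For [S, a]: ε is nullable and 'a' ∈ FOLLOW(S)
Entry: S -> ε


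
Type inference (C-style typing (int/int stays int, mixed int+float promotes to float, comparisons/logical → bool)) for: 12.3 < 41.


Operand types: float < int
Rule: comparison yields bool
Result type: bool


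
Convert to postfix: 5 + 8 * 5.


* has higher precedence, evaluate 8*5 first
Postfix: 5 8 5 * +


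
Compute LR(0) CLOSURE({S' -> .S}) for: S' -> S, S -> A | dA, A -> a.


Start: S' -> .S
For each item with dot before a nonterminal B, add B -> .γ for every B-production
Closure: [S' -> .S, S -> .A, S -> .dA, A -> .a]


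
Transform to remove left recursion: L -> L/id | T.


Left-recursive alternatives: L/id; non-recursive: T
Introduce L': L -> TL', L' -> /idL' | ε


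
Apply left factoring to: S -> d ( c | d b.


Common prefix: 'd'
Factored: S -> d S', S' -> ( c | b


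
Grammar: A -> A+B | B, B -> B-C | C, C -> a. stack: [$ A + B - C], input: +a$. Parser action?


handle 'B-C' on top
Action: reduce (B -> B-C)


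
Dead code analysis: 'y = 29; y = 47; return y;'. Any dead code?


first assignment to y is overwritten before any read
Dead: 'y = 29'


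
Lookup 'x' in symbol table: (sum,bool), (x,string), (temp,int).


Lookup 'x' → type string


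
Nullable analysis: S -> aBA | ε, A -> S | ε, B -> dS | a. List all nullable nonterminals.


A nonterminal is nullable iff some alternative derives ε (directly, or every symbol in it is nullable)
Nullable: {A, S}


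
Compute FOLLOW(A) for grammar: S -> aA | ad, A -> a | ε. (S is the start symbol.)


$ ∈ FOLLOW(S). For each A -> αBβ: add FIRST(β)\{ε} to FOLLOW(B); if β nullable, add FOLLOW(A).
FOLLOW(A) = {$}


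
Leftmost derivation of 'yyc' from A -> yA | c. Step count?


Derivation: A => yA => yyA => yyc
Steps: 3


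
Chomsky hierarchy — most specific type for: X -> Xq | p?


Left-linear: every RHS is a terminal or one nonterminal followed by a terminal
Classification: Type 3 (Regular)


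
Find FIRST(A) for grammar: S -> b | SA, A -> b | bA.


Per alternative of A: FIRST(b) = {b}; FIRST(bA) = {b}
FIRST(A) = {b}


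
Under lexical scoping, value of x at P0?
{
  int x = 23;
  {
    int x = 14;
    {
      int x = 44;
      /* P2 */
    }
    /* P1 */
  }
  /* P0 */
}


x declared in the same block as P0
x = 23


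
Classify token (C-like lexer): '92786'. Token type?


Pattern: digits only
Type: INTEGER_LITERAL


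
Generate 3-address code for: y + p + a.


Break into single-operator statements:
t1 = y + p
t2 = t1 + a


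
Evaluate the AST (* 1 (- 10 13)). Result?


Evaluate inner: (- 10 13) = -3
Evaluate root: (* 1 -3) = -3
Result: -3


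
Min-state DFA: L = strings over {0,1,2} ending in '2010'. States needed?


Track the longest suffix of input matching a prefix of '2010': 5 classes (prefixes of length 0..4)
Minimal DFA: 5 states


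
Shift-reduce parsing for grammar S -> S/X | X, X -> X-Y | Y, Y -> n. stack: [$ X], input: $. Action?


lookahead ∉ {-} so X won't extend; reduce S -> X
Action: reduce (S -> X)


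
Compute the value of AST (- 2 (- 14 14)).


Evaluate inner: (- 14 14) = 0
Evaluate root: (- 2 0) = 2
Result: 2


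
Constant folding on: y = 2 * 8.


2 * 8 = 16 at compile time
Optimized: y = 16


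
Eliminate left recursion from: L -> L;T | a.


Left-recursive alternatives: L;T; non-recursive: a
Introduce L': L -> aL', L' -> ;TL' | ε


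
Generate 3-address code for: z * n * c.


Break into single-operator statements:
t1 = z * n
t2 = t1 * c


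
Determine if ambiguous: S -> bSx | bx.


balanced b^n…x^n: each string has a unique parse
Unambiguous


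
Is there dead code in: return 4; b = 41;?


statement follows a return and is unreachable
Dead: 'b = 41'


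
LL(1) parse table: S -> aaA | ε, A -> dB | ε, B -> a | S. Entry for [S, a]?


For [S, a]: 'a' ∈ FIRST(aaA)
Entry: S -> aaA


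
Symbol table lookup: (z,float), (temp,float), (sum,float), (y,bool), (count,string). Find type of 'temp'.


Lookup 'temp' → type float


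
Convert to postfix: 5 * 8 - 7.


Left to right (same or higher precedence on left)
Postfix: 5 8 * 7 -


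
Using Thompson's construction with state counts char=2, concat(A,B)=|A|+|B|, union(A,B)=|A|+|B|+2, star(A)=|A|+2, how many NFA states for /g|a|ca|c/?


Syntax tree has 5 char leaf(s), 3 union(s), 0 star(s)
chars contribute 5×2 = 10; each union adds +2; each star adds +2
Total: 10 + 6 + 0 = 16 states


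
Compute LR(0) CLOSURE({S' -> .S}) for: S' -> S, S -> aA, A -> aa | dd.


Start: S' -> .S
For each item with dot before a nonterminal B, add B -> .γ for every B-production
Closure: [S' -> .S, S -> .aA]


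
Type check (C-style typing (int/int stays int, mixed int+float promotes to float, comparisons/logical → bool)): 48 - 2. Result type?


Operand types: int - int
Rule: mixed int/float promotes to float; int/int stays int
Result type: int


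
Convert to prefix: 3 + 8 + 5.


left-to-right (same/higher precedence on left): tree is (+ (+ 3 8) 5)
Prefix: + + 3 8 5


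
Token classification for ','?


Pattern: delimiter/punctuation
Type: PUNCTUATION


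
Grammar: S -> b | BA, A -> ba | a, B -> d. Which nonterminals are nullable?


A nonterminal is nullable iff some alternative derives ε (directly, or every symbol in it is nullable)
Nullable: {}


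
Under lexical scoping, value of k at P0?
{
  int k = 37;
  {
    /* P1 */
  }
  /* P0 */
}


k declared in the same block as P0
k = 37


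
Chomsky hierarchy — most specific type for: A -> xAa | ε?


Single nonterminal LHS, but x^n a^n is not regular
Classification: Type 2 (Context-Free)


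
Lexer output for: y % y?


Scan left to right, longest-match per lexeme
Tokens: ID(y), OP(%), ID(y)


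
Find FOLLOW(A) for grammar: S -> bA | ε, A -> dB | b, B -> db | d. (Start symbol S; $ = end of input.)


$ ∈ FOLLOW(S). For each A -> αBβ: add FIRST(β)\{ε} to FOLLOW(B); if β nullable, add FOLLOW(A).
FOLLOW(A) = {$}


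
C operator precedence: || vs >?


'>' is relational (level 7); '||' is logical OR (level 1)
Higher level binds tighter
'>' has higher precedence than '||'


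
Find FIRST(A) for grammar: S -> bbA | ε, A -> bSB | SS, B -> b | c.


Per alternative of A: FIRST(bSB) = {b}; FIRST(SS) = {b, ε}
FIRST(A) = {b, ε}


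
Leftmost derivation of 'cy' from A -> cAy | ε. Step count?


Derivation: A => cAy => cy
Steps: 2


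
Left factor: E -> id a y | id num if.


Common prefix: 'id'
Factored: E -> id E', E' -> a y | num if


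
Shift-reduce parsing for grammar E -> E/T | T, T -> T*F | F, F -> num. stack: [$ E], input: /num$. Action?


shift '/' to continue E -> E/T
Action: shift


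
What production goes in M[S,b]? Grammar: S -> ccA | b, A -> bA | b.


For [S, b]: 'b' ∈ FIRST(b)
Entry: S -> b


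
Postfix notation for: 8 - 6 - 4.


Left to right (same or higher precedence on left)
Postfix: 8 6 - 4 -


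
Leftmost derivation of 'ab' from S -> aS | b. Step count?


Derivation: S => aS => ab
Steps: 2


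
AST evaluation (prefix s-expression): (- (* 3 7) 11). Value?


Evaluate inner: (* 3 7) = 21
Evaluate root: (- 21 11) = 10
Result: 10


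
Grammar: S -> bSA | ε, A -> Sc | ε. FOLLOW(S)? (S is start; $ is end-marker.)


$ ∈ FOLLOW(S). For each A -> αBβ: add FIRST(β)\{ε} to FOLLOW(B); if β nullable, add FOLLOW(A).
FOLLOW(S) = {$, b, c}


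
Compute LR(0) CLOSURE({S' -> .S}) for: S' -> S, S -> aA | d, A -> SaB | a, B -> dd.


Start: S' -> .S
For each item with dot before a nonterminal B, add B -> .γ for every B-production
Closure: [S' -> .S, S -> .aA, S -> .d]


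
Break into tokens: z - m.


Scan left to right, longest-match per lexeme
Tokens: ID(z), OP(-), ID(m)


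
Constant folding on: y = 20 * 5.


20 * 5 = 100 at compile time
Optimized: y = 100


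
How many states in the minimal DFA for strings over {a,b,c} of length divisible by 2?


Track length mod 2: states 0..1, accept at 0
Minimal DFA: 2 states
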